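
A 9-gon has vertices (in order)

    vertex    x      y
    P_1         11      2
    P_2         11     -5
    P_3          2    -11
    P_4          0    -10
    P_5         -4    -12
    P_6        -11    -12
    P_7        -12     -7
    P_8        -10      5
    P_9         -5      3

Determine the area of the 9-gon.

Apply Gauss's area formula: 2A = Σ (x_i·y_{i+1} − x_{i+1}·y_i), indices taken mod 9.
P_1→P_2: (11)(-5) − (11)(2) = -77
P_2→P_3: (11)(-11) − (2)(-5) = -111
P_3→P_4: (2)(-10) − (0)(-11) = -20
P_4→P_5: (0)(-12) − (-4)(-10) = -40
P_5→P_6: (-4)(-12) − (-11)(-12) = -84
P_6→P_7: (-11)(-7) − (-12)(-12) = -67
P_7→P_8: (-12)(5) − (-10)(-7) = -130
P_8→P_9: (-10)(3) − (-5)(5) = -5
P_9→P_1: (-5)(2) − (11)(3) = -43
Σ = -577
Area = |Σ|/2 = 288.5.

288.5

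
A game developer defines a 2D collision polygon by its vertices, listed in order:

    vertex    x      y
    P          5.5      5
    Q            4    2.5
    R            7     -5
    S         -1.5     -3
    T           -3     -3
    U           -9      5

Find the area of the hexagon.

95.625

Apply the shoelace formula: 2A = Σ (x_i·y_{i+1} − x_{i+1}·y_i), indices taken mod 6.
P→Q: (5.5)(2.5) − (4)(5) = -6.25
Q→R: (4)(-5) − (7)(2.5) = -37.5
R→S: (7)(-3) − (-1.5)(-5) = -28.5
S→T: (-1.5)(-3) − (-3)(-3) = -4.5
T→U: (-3)(5) − (-9)(-3) = -42
U→P: (-9)(5) − (5.5)(5) = -72.5
Σ = -191.25
Area = |Σ|/2 = 95.625.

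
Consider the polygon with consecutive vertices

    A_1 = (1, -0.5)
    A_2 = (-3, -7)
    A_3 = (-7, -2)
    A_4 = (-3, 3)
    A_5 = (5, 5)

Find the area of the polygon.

A_1→A_2: (1)(-7) − (-3)(-0.5) = -8.5
A_2→A_3: (-3)(-2) − (-7)(-7) = -43
A_3→A_4: (-7)(3) − (-3)(-2) = -27
A_4→A_5: (-3)(5) − (5)(3) = -30
A_5→A_1: (5)(-0.5) − (1)(5) = -7.5
Σ = -116
Area = |Σ|/2 = 58.

58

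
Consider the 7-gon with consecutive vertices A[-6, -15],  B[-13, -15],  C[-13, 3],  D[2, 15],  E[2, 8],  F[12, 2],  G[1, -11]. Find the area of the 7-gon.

430.5

Σ = (-105) + (-234) + (-201) + (-14) + (-92) + (-134) + (-81) = -861
Area = |Σ|/2 = 430.5.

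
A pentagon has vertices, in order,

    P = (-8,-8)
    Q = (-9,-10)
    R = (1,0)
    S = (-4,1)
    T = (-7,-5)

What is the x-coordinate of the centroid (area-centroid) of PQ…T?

Apply Gauss's area formula. First the cross-terms c_i = x_i·y_{i+1} − x_{i+1}·y_i:
  8, 10, 1, 27, 16  ⇒  2A = 62, A = 31.
Then Σ (x_i + x_{i+1})·c_i = -756, so x̄ = -756 / (6·31) = -126/31.

-126/31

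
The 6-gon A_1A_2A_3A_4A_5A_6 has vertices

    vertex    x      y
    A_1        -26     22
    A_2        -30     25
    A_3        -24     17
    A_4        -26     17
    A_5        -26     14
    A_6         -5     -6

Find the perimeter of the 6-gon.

|A_1A_2| = √((-4)² + (3)²) = √25 = 5
|A_2A_3| = √((6)² + (-8)²) = √100 = 10
|A_3A_4| = √((-2)² + (0)²) = √4 = 2
|A_4A_5| = √((0)² + (-3)²) = √9 = 3
|A_5A_6| = √((21)² + (-20)²) = √841 = 29
|A_6A_1| = √((-21)² + (28)²) = √1225 = 35
Perimeter = 5 + 10 + 2 + 3 + 29 + 35 = 84.

84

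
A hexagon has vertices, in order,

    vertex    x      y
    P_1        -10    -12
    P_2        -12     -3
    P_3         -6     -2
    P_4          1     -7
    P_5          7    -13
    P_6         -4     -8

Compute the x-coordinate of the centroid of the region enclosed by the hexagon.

-36/7

Apply Gauss's area formula. First the cross-terms c_i = x_i·y_{i+1} − x_{i+1}·y_i:
  -114, 6, 44, 36, -108, -32  ⇒  2A = -168, A = -84.
Then Σ (x_i + x_{i+1})·c_i = 2592, so x̄ = 2592 / (6·(-84)) = -36/7.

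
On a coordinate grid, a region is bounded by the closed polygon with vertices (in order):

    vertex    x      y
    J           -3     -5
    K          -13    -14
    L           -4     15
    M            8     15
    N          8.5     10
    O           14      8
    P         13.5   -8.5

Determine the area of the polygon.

Apply Gauss's area formula: 2A = Σ (x_i·y_{i+1} − x_{i+1}·y_i), indices taken mod 7.
J→K: (-3)(-14) − (-13)(-5) = -23
K→L: (-13)(15) − (-4)(-14) = -251
L→M: (-4)(15) − (8)(15) = -180
M→N: (8)(10) − (8.5)(15) = -47.5
N→O: (8.5)(8) − (14)(10) = -72
O→P: (14)(-8.5) − (13.5)(8) = -227
P→J: (13.5)(-5) − (-3)(-8.5) = -93
Σ = -893.5
Area = |Σ|/2 = 446.75.

446.75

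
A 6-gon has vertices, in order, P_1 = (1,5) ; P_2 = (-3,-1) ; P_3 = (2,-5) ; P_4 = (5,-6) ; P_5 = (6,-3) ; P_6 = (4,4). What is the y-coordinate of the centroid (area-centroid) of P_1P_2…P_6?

-22/39

Apply the shoelace formula. First the cross-terms c_i = x_i·y_{i+1} − x_{i+1}·y_i:
  14, 17, 13, 21, 36, 16  ⇒  2A = 117, A = 58.5.
Then Σ (y_i + y_{i+1})·c_i = -198, so ȳ = -198 / (6·58.5) = -22/39.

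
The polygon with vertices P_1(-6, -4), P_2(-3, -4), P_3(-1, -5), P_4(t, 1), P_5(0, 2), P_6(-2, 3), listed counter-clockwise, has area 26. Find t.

0

Write out the shoelace sum; only the two edges meeting at P_4 involve t:
2·Area = [((-1)·1 − t·(-5)) + (t·2 − 0·1)] + 53
       = 7·t + 52 = 52
⇒ t = 0.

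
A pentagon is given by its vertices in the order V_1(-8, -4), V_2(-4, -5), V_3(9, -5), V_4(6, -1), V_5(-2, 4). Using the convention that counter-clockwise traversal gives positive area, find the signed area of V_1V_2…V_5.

Cross-terms: 24, 65, 21, 22, 40  ⇒  Σ = 172
Signed area = Σ/2 = 86 (positive ⇒ counter-clockwise traversal).

86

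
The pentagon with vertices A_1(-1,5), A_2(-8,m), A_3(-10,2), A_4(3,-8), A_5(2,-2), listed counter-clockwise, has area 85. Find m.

6

The doubled signed area Σ (x_i y_{i+1} − x_{i+1} y_i) is linear in m.
With m=0 it equals 116; the coefficient of m is 9 (from the two edges through A_2).
So 9·m + 116 = 2·85 = 170 ⇒ m = 6.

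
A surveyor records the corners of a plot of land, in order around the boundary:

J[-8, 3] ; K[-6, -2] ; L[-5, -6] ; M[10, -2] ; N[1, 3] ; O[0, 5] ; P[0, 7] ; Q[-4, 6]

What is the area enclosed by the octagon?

115.5

Apply the shoelace formula: 2A = Σ (x_i·y_{i+1} − x_{i+1}·y_i), indices taken mod 8.
Cross-terms: 34, 26, 70, 32, 5, 0, 28, 36  ⇒  Σ = 231
Area = |Σ|/2 = 115.5.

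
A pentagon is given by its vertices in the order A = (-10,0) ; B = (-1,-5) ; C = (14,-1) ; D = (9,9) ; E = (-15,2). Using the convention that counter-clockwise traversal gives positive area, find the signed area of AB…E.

214.5

Apply the shoelace formula: 2A = Σ (x_i·y_{i+1} − x_{i+1}·y_i), indices taken mod 5.
Σ = (50) + (71) + (135) + (153) + (20) = 429
Signed area = Σ/2 = 214.5 (positive ⇒ counter-clockwise traversal).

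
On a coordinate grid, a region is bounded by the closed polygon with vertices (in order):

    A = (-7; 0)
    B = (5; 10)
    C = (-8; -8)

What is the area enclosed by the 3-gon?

Σ = (-70) + (40) + (-56) = -86
Area = |Σ|/2 = 43.

43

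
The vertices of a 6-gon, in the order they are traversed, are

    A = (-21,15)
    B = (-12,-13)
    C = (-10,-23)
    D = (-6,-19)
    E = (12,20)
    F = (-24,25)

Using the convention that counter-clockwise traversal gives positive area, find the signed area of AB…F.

Σ = (453) + (146) + (52) + (108) + (780) + (165) = 1704
Signed area = Σ/2 = 852 (positive ⇒ counter-clockwise traversal).

852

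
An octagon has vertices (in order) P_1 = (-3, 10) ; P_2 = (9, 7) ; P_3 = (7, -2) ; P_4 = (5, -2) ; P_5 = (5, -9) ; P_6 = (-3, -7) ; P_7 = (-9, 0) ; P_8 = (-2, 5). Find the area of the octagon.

196

Apply the shoelace formula: 2A = Σ (x_i·y_{i+1} − x_{i+1}·y_i), indices taken mod 8.
P_1→P_2: (-3)(7) − (9)(10) = -111
P_2→P_3: (9)(-2) − (7)(7) = -67
P_3→P_4: (7)(-2) − (5)(-2) = -4
P_4→P_5: (5)(-9) − (5)(-2) = -35
P_5→P_6: (5)(-7) − (-3)(-9) = -62
P_6→P_7: (-3)(0) − (-9)(-7) = -63
P_7→P_8: (-9)(5) − (-2)(0) = -45
P_8→P_1: (-2)(10) − (-3)(5) = -5
Σ = -392
Area = |Σ|/2 = 196.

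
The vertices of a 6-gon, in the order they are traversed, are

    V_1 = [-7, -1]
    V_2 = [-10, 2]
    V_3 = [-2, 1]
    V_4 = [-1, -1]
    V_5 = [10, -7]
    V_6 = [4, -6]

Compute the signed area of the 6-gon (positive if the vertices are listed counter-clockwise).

-44

Apply the shoelace formula: 2A = Σ (x_i·y_{i+1} − x_{i+1}·y_i), indices taken mod 6.
Cross-terms: -24, -6, 3, 17, -32, -46  ⇒  Σ = -88
Signed area = Σ/2 = -44 (negative ⇒ clockwise traversal).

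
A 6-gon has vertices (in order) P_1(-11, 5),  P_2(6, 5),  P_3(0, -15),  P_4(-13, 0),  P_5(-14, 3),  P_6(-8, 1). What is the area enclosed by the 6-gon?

Σ = (-85) + (-90) + (-195) + (-39) + (10) + (-29) = -428
Area = |Σ|/2 = 214.

214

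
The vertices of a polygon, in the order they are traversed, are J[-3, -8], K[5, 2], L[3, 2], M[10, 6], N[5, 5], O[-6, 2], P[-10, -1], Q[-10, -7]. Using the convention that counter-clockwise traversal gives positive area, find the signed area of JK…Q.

120.5

Σ = (34) + (4) + (-2) + (20) + (40) + (26) + (60) + (59) = 241
Signed area = Σ/2 = 120.5 (positive ⇒ counter-clockwise traversal).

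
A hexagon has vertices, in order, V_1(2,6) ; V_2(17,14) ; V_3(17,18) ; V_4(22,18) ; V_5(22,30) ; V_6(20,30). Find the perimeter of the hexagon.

70

|V_1V_2| = √((15)² + (8)²) = √289 = 17
|V_2V_3| = √((0)² + (4)²) = √16 = 4
|V_3V_4| = √((5)² + (0)²) = √25 = 5
|V_4V_5| = √((0)² + (12)²) = √144 = 12
|V_5V_6| = √((-2)² + (0)²) = √4 = 2
|V_6V_1| = √((-18)² + (-24)²) = √900 = 30
Perimeter = 17 + 4 + 5 + 12 + 2 + 30 = 70.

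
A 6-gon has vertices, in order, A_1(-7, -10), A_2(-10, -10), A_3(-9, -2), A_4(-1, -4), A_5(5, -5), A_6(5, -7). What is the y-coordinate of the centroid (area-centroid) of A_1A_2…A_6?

Apply the shoelace formula. First the cross-terms c_i = x_i·y_{i+1} − x_{i+1}·y_i:
  -30, -70, 34, 25, -10, -99  ⇒  2A = -150, A = -75.
Then Σ (y_i + y_{i+1})·c_i = 2814, so ȳ = 2814 / (6·(-75)) = -469/75.

-469/75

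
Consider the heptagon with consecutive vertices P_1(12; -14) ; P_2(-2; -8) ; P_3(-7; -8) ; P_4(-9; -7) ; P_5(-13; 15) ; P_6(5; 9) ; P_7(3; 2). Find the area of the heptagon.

344

Apply the surveyor's formula: 2A = Σ (x_i·y_{i+1} − x_{i+1}·y_i), indices taken mod 7.
Cross-terms: -124, -40, -23, -226, -192, -17, -66  ⇒  Σ = -688
Area = |Σ|/2 = 344.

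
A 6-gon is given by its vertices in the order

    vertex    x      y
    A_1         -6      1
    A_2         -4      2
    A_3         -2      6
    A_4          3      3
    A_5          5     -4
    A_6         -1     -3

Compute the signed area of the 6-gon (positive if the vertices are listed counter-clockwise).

Apply the shoelace (surveyor's) formula: 2A = Σ (x_i·y_{i+1} − x_{i+1}·y_i), indices taken mod 6.
Σ = (-8) + (-20) + (-24) + (-27) + (-19) + (-19) = -117
Signed area = Σ/2 = -58.5 (negative ⇒ clockwise traversal).

-58.5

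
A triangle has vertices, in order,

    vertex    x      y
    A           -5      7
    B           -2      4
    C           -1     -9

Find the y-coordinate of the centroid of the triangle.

Apply the shoelace formula. First the cross-terms c_i = x_i·y_{i+1} − x_{i+1}·y_i:
  -6, 22, -52  ⇒  2A = -36, A = -18.
Then Σ (y_i + y_{i+1})·c_i = -72, so ȳ = -72 / (6·(-18)) = 2/3.

2/3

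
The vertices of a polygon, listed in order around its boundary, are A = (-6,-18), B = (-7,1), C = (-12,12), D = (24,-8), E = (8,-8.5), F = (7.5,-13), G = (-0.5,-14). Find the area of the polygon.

381.375

Apply Gauss's area formula: 2A = Σ (x_i·y_{i+1} − x_{i+1}·y_i), indices taken mod 7.
Σ = (-132) + (-72) + (-192) + (-140) + (-40.25) + (-111.5) + (-75) = -762.75
Area = |Σ|/2 = 381.375.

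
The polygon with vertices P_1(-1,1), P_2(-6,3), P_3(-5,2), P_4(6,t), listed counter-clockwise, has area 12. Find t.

-6

The doubled signed area Σ (x_i y_{i+1} − x_{i+1} y_i) is linear in t.
With t=0 it equals 0; the coefficient of t is -4 (from the two edges through P_4).
So -4·t + 0 = 2·12 = 24 ⇒ t = -6.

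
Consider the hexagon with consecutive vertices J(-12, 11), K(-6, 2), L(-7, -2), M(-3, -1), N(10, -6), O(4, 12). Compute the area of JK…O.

214.5

Apply the surveyor's formula: 2A = Σ (x_i·y_{i+1} − x_{i+1}·y_i), indices taken mod 6.
Σ = (42) + (26) + (1) + (28) + (144) + (188) = 429
Area = |Σ|/2 = 214.5.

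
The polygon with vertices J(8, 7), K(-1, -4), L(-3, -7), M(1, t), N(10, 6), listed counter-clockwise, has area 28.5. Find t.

-4

Write out the shoelace sum; only the two edges meeting at M involve t:
2·Area = [((-3)·t − 1·(-7)) + (1·6 − 10·t)] + -8
       = -13·t + 5 = 57
⇒ t = -4.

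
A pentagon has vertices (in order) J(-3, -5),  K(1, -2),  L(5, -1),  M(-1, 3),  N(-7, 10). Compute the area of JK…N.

J→K: (-3)(-2) − (1)(-5) = 11
K→L: (1)(-1) − (5)(-2) = 9
L→M: (5)(3) − (-1)(-1) = 14
M→N: (-1)(10) − (-7)(3) = 11
N→J: (-7)(-5) − (-3)(10) = 65
Σ = 110
Area = |Σ|/2 = 55.

55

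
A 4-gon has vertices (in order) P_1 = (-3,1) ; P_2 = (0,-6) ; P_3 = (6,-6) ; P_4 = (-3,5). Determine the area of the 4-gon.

Σ = (18) + (36) + (12) + (12) = 78
Area = |Σ|/2 = 39.

39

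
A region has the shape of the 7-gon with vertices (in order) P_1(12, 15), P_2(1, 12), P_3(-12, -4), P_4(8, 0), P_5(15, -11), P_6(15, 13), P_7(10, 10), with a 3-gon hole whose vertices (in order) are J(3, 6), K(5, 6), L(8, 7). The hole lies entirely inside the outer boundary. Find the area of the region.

Outer boundary:
Σ = (129) + (140) + (32) + (-88) + (360) + (20) + (30) = 623
Area = |Σ|/2 = 311.5.
Hole:
Apply Gauss's area formula: 2A = Σ (x_i·y_{i+1} − x_{i+1}·y_i), indices taken mod 3.
Σ = (-12) + (-13) + (27) = 2
Area = |Σ|/2 = 1.
Net area = 311.5 − 1 = 310.5.

310.5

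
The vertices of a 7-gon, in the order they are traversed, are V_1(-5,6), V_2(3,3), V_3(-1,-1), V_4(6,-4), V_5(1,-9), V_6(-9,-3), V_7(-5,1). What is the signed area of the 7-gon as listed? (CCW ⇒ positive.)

Apply the shoelace (surveyor's) formula: 2A = Σ (x_i·y_{i+1} − x_{i+1}·y_i), indices taken mod 7.
Cross-terms: -33, 0, 10, -50, -84, -24, -25  ⇒  Σ = -206
Signed area = Σ/2 = -103 (negative ⇒ clockwise traversal).

-103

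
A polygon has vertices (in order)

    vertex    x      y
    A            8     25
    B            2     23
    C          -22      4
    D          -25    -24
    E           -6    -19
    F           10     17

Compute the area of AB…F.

904.5

Apply the shoelace (surveyor's) formula: 2A = Σ (x_i·y_{i+1} − x_{i+1}·y_i), indices taken mod 6.
A→B: (8)(23) − (2)(25) = 134
B→C: (2)(4) − (-22)(23) = 514
C→D: (-22)(-24) − (-25)(4) = 628
D→E: (-25)(-19) − (-6)(-24) = 331
E→F: (-6)(17) − (10)(-19) = 88
F→A: (10)(25) − (8)(17) = 114
Σ = 1809
Area = |Σ|/2 = 904.5.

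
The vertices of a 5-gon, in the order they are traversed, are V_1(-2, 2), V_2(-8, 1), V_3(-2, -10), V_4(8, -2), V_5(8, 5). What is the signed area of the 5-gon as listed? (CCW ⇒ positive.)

Σ = (14) + (82) + (84) + (56) + (26) = 262
Signed area = Σ/2 = 131 (positive ⇒ counter-clockwise traversal).

131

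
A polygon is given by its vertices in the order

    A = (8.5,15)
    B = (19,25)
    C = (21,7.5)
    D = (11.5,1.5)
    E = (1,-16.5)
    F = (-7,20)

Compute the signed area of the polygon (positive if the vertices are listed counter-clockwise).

-535.75

Cross-terms: -72.5, -382.5, -54.75, -191.25, -95.5, -275  ⇒  Σ = -1071.5
Signed area = Σ/2 = -535.75 (negative ⇒ clockwise traversal).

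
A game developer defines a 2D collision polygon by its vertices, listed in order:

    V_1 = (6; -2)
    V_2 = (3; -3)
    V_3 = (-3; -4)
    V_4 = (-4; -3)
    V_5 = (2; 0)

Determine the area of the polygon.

Apply the shoelace (surveyor's) formula: 2A = Σ (x_i·y_{i+1} − x_{i+1}·y_i), indices taken mod 5.
Cross-terms: -12, -21, -7, 6, -4  ⇒  Σ = -38
Area = |Σ|/2 = 19.

19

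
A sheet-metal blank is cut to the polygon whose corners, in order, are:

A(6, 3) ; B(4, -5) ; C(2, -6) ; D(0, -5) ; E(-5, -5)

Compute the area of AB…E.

Σ = (-42) + (-14) + (-10) + (-25) + (15) = -76
Area = |Σ|/2 = 38.

38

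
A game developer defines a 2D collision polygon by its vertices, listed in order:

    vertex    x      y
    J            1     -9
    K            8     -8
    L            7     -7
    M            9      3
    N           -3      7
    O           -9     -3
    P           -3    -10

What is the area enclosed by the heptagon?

205

Apply the surveyor's formula: 2A = Σ (x_i·y_{i+1} − x_{i+1}·y_i), indices taken mod 7.
Σ = (64) + (0) + (84) + (72) + (72) + (81) + (37) = 410
Area = |Σ|/2 = 205.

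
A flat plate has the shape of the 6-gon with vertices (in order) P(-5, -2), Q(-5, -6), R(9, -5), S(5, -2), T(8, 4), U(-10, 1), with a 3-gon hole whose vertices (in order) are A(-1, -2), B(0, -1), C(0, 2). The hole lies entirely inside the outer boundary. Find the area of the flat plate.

Outer boundary:
Σ = (20) + (79) + (7) + (36) + (48) + (25) = 215
Area = |Σ|/2 = 107.5.
Hole:
Σ = (1) + (0) + (2) = 3
Area = |Σ|/2 = 1.5.
Net area = 107.5 − 1.5 = 106.

106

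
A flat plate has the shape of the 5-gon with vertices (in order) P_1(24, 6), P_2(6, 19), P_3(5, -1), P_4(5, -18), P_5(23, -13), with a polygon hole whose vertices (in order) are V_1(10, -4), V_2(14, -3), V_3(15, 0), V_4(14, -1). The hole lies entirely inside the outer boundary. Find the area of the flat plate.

Outer boundary:
Apply the shoelace (surveyor's) formula: 2A = Σ (x_i·y_{i+1} − x_{i+1}·y_i), indices taken mod 5.
Cross-terms: 420, -101, -85, 349, 450  ⇒  Σ = 1033
Area = |Σ|/2 = 516.5.
Hole:
Apply the shoelace (surveyor's) formula: 2A = Σ (x_i·y_{i+1} − x_{i+1}·y_i), indices taken mod 4.
Σ = (26) + (45) + (-15) + (-46) = 10
Area = |Σ|/2 = 5.
Net area = 516.5 − 5 = 511.5.

511.5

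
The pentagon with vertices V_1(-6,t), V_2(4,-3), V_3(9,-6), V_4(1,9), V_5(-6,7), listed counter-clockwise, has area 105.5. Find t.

The doubled signed area Σ (x_i y_{i+1} − x_{i+1} y_i) is linear in t.
With t=0 it equals 211; the coefficient of t is -10 (from the two edges through V_1).
So -10·t + 211 = 2·105.5 = 211 ⇒ t = 0.

0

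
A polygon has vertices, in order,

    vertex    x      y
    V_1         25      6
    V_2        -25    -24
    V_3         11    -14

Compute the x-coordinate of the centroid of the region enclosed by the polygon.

Apply the shoelace formula. First the cross-terms c_i = x_i·y_{i+1} − x_{i+1}·y_i:
  -450, 614, 416  ⇒  2A = 580, A = 290.
Then Σ (x_i + x_{i+1})·c_i = 6380, so x̄ = 6380 / (6·290) = 11/3.

11/3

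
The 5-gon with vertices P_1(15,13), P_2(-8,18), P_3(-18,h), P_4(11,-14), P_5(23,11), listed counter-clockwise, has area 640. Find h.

Write out the shoelace sum; only the two edges meeting at P_3 involve h:
2·Area = [((-8)·h − (-18)·18) + ((-18)·(-14) − 11·h)] + 951
       = -19·h + 1527 = 1280
⇒ h = 13.

13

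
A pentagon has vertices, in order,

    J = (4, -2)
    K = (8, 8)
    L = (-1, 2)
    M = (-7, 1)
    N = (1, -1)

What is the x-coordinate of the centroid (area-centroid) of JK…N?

Apply the surveyor's formula. First the cross-terms c_i = x_i·y_{i+1} − x_{i+1}·y_i:
  48, 24, 13, 6, 2  ⇒  2A = 93, A = 46.5.
Then Σ (x_i + x_{i+1})·c_i = 614, so x̄ = 614 / (6·46.5) = 614/279.

614/279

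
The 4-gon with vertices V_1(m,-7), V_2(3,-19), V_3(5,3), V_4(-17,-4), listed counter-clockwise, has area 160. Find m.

-3

The doubled signed area Σ (x_i y_{i+1} − x_{i+1} y_i) is linear in m.
With m=0 it equals 275; the coefficient of m is -15 (from the two edges through V_1).
So -15·m + 275 = 2·160 = 320 ⇒ m = -3.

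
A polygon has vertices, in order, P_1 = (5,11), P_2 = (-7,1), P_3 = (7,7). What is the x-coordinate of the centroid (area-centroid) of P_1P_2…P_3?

5/3

Apply the shoelace formula. First the cross-terms c_i = x_i·y_{i+1} − x_{i+1}·y_i:
  82, -56, 42  ⇒  2A = 68, A = 34.
Then Σ (x_i + x_{i+1})·c_i = 340, so x̄ = 340 / (6·34) = 5/3.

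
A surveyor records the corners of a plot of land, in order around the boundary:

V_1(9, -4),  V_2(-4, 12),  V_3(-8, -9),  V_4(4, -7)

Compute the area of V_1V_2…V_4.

181.5

V_1→V_2: (9)(12) − (-4)(-4) = 92
V_2→V_3: (-4)(-9) − (-8)(12) = 132
V_3→V_4: (-8)(-7) − (4)(-9) = 92
V_4→V_1: (4)(-4) − (9)(-7) = 47
Σ = 363
Area = |Σ|/2 = 181.5.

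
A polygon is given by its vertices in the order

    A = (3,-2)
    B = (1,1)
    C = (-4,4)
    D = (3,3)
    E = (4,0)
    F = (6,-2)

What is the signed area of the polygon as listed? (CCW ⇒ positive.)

-18.5

Σ = (5) + (8) + (-24) + (-12) + (-8) + (-6) = -37
Signed area = Σ/2 = -18.5 (negative ⇒ clockwise traversal).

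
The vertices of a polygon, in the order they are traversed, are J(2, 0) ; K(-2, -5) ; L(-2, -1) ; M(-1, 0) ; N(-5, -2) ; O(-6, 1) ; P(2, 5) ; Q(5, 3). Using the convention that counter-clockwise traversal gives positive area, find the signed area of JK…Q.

-45.5

Apply the shoelace (surveyor's) formula: 2A = Σ (x_i·y_{i+1} − x_{i+1}·y_i), indices taken mod 8.
Σ = (-10) + (-8) + (-1) + (2) + (-17) + (-32) + (-19) + (-6) = -91
Signed area = Σ/2 = -45.5 (negative ⇒ clockwise traversal).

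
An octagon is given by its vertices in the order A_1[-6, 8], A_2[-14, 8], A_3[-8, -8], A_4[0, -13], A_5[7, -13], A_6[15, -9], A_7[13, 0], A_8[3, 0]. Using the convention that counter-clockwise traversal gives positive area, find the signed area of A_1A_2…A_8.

Apply the shoelace formula: 2A = Σ (x_i·y_{i+1} − x_{i+1}·y_i), indices taken mod 8.
Σ = (64) + (176) + (104) + (91) + (132) + (117) + (0) + (24) = 708
Signed area = Σ/2 = 354 (positive ⇒ counter-clockwise traversal).

354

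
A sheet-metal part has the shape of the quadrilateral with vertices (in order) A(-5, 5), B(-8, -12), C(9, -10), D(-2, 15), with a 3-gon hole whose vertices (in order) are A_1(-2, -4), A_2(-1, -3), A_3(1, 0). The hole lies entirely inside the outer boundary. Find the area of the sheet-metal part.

Outer boundary:
Σ = (100) + (188) + (115) + (65) = 468
Area = |Σ|/2 = 234.
Hole:
A_1→A_2: (-2)(-3) − (-1)(-4) = 2
A_2→A_3: (-1)(0) − (1)(-3) = 3
A_3→A_1: (1)(-4) − (-2)(0) = -4
Σ = 1
Area = |Σ|/2 = 0.5.
Net area = 234 − 0.5 = 233.5.

233.5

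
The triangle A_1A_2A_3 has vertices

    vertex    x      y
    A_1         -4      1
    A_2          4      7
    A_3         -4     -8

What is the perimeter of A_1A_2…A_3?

36

|A_1A_2| = √((8)² + (6)²) = √100 = 10
|A_2A_3| = √((-8)² + (-15)²) = √289 = 17
|A_3A_1| = √((0)² + (9)²) = √81 = 9
Perimeter = 10 + 17 + 9 = 36.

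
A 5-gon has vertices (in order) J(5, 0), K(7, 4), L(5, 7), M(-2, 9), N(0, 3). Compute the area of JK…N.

43.5

Apply the surveyor's formula: 2A = Σ (x_i·y_{i+1} − x_{i+1}·y_i), indices taken mod 5.
Σ = (20) + (29) + (59) + (-6) + (-15) = 87
Area = |Σ|/2 = 43.5.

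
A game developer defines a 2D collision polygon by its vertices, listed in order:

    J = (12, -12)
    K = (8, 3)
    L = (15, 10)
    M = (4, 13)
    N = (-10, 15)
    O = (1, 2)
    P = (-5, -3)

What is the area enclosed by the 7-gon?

290

Apply Gauss's area formula: 2A = Σ (x_i·y_{i+1} − x_{i+1}·y_i), indices taken mod 7.
Cross-terms: 132, 35, 155, 190, -35, 7, 96  ⇒  Σ = 580
Area = |Σ|/2 = 290.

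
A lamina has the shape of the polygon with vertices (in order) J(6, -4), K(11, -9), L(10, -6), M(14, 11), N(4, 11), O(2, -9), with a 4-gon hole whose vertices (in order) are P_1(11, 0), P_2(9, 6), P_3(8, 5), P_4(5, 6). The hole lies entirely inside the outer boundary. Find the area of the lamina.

143

Outer boundary:
J→K: (6)(-9) − (11)(-4) = -10
K→L: (11)(-6) − (10)(-9) = 24
L→M: (10)(11) − (14)(-6) = 194
M→N: (14)(11) − (4)(11) = 110
N→O: (4)(-9) − (2)(11) = -58
O→J: (2)(-4) − (6)(-9) = 46
Σ = 306
Area = |Σ|/2 = 153.
Hole:
Σ = (66) + (-3) + (23) + (-66) = 20
Area = |Σ|/2 = 10.
Net area = 153 − 10 = 143.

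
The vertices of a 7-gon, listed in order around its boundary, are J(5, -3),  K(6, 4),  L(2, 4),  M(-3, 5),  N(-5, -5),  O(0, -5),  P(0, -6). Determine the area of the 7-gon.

Apply the shoelace formula: 2A = Σ (x_i·y_{i+1} − x_{i+1}·y_i), indices taken mod 7.
Cross-terms: 38, 16, 22, 40, 25, 0, 30  ⇒  Σ = 171
Area = |Σ|/2 = 85.5.

85.5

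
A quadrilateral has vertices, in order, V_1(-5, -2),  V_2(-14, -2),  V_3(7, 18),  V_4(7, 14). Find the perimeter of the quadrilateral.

62

|V_1V_2| = √((-9)² + (0)²) = √81 = 9
|V_2V_3| = √((21)² + (20)²) = √841 = 29
|V_3V_4| = √((0)² + (-4)²) = √16 = 4
|V_4V_1| = √((-12)² + (-16)²) = √400 = 20
Perimeter = 9 + 29 + 4 + 20 = 62.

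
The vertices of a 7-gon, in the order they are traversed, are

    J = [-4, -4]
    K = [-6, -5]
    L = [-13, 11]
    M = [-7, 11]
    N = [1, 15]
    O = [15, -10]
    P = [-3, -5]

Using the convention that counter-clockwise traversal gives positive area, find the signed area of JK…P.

Apply the shoelace (surveyor's) formula: 2A = Σ (x_i·y_{i+1} − x_{i+1}·y_i), indices taken mod 7.
Σ = (-4) + (-131) + (-66) + (-116) + (-235) + (-105) + (-8) = -665
Signed area = Σ/2 = -332.5 (negative ⇒ clockwise traversal).

-332.5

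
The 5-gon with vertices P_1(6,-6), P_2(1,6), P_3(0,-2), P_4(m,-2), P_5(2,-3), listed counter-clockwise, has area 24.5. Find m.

The doubled signed area Σ (x_i y_{i+1} − x_{i+1} y_i) is linear in m.
With m=0 it equals 50; the coefficient of m is -1 (from the two edges through P_4).
So -1·m + 50 = 2·24.5 = 49 ⇒ m = 1.

1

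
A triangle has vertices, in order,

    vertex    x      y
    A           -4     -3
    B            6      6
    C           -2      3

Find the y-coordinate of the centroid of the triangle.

Apply the shoelace (surveyor's) formula. First the cross-terms c_i = x_i·y_{i+1} − x_{i+1}·y_i:
  -6, 30, 18  ⇒  2A = 42, A = 21.
Then Σ (y_i + y_{i+1})·c_i = 252, so ȳ = 252 / (6·21) = 2.

2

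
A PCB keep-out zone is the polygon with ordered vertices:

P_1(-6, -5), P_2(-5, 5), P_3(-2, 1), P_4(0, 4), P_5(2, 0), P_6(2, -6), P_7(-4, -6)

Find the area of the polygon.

65

Apply the shoelace formula: 2A = Σ (x_i·y_{i+1} − x_{i+1}·y_i), indices taken mod 7.
P_1→P_2: (-6)(5) − (-5)(-5) = -55
P_2→P_3: (-5)(1) − (-2)(5) = 5
P_3→P_4: (-2)(4) − (0)(1) = -8
P_4→P_5: (0)(0) − (2)(4) = -8
P_5→P_6: (2)(-6) − (2)(0) = -12
P_6→P_7: (2)(-6) − (-4)(-6) = -36
P_7→P_1: (-4)(-5) − (-6)(-6) = -16
Σ = -130
Area = |Σ|/2 = 65.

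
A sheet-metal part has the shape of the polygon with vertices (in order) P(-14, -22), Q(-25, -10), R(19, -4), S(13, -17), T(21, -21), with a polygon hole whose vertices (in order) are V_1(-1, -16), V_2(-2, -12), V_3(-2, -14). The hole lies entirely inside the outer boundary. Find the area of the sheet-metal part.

530.5

Outer boundary:
Σ = (-410) + (290) + (-271) + (84) + (-756) = -1063
Area = |Σ|/2 = 531.5.
Hole:
Apply the shoelace formula: 2A = Σ (x_i·y_{i+1} − x_{i+1}·y_i), indices taken mod 3.
V_1→V_2: (-1)(-12) − (-2)(-16) = -20
V_2→V_3: (-2)(-14) − (-2)(-12) = 4
V_3→V_1: (-2)(-16) − (-1)(-14) = 18
Σ = 2
Area = |Σ|/2 = 1.
Net area = 531.5 − 1 = 530.5.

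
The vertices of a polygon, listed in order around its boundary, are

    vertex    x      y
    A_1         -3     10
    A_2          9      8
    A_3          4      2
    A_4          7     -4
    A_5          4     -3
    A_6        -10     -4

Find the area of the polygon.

160.5

Apply the surveyor's formula: 2A = Σ (x_i·y_{i+1} − x_{i+1}·y_i), indices taken mod 6.
Σ = (-114) + (-14) + (-30) + (-5) + (-46) + (-112) = -321
Area = |Σ|/2 = 160.5.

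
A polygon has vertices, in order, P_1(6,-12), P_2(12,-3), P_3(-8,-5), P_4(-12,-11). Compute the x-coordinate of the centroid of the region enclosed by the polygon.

Apply the surveyor's formula. First the cross-terms c_i = x_i·y_{i+1} − x_{i+1}·y_i:
  126, -84, 28, 210  ⇒  2A = 280, A = 140.
Then Σ (x_i + x_{i+1})·c_i = 112, so x̄ = 112 / (6·140) = 2/15.

2/15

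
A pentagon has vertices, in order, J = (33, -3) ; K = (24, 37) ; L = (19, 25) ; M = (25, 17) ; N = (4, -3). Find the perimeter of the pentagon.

|JK| = √((-9)² + (40)²) = √1681 = 41
|KL| = √((-5)² + (-12)²) = √169 = 13
|LM| = √((6)² + (-8)²) = √100 = 10
|MN| = √((-21)² + (-20)²) = √841 = 29
|NJ| = √((29)² + (0)²) = √841 = 29
Perimeter = 41 + 13 + 10 + 29 + 29 = 122.

122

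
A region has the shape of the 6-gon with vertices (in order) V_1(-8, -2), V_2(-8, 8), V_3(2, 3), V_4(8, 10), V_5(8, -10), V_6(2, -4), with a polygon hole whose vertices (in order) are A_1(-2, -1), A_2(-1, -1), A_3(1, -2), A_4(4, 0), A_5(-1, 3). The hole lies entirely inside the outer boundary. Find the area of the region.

150.5

Outer boundary:
V_1→V_2: (-8)(8) − (-8)(-2) = -80
V_2→V_3: (-8)(3) − (2)(8) = -40
V_3→V_4: (2)(10) − (8)(3) = -4
V_4→V_5: (8)(-10) − (8)(10) = -160
V_5→V_6: (8)(-4) − (2)(-10) = -12
V_6→V_1: (2)(-2) − (-8)(-4) = -36
Σ = -332
Area = |Σ|/2 = 166.
Hole:
Apply the surveyor's formula: 2A = Σ (x_i·y_{i+1} − x_{i+1}·y_i), indices taken mod 5.
Σ = (1) + (3) + (8) + (12) + (7) = 31
Area = |Σ|/2 = 15.5.
Net area = 166 − 15.5 = 150.5.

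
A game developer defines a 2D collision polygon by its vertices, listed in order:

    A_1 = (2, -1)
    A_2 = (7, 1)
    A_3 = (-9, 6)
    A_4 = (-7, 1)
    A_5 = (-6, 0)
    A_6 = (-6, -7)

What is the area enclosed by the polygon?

80.5

Cross-terms: 9, 51, 33, 6, 42, 20  ⇒  Σ = 161
Area = |Σ|/2 = 80.5.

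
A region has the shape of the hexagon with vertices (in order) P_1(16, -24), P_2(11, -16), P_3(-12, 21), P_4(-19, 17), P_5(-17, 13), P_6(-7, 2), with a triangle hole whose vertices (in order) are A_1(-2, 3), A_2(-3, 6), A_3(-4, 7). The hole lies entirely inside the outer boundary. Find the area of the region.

237.5

Outer boundary:
P_1→P_2: (16)(-16) − (11)(-24) = 8
P_2→P_3: (11)(21) − (-12)(-16) = 39
P_3→P_4: (-12)(17) − (-19)(21) = 195
P_4→P_5: (-19)(13) − (-17)(17) = 42
P_5→P_6: (-17)(2) − (-7)(13) = 57
P_6→P_1: (-7)(-24) − (16)(2) = 136
Σ = 477
Area = |Σ|/2 = 238.5.
Hole:
Σ = (-3) + (3) + (2) = 2
Area = |Σ|/2 = 1.
Net area = 238.5 − 1 = 237.5.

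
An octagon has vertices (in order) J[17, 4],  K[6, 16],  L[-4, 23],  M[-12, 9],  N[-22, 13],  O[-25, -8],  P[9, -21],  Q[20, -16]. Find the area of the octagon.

Apply the shoelace (surveyor's) formula: 2A = Σ (x_i·y_{i+1} − x_{i+1}·y_i), indices taken mod 8.
Σ = (248) + (202) + (240) + (42) + (501) + (597) + (276) + (352) = 2458
Area = |Σ|/2 = 1229.

1229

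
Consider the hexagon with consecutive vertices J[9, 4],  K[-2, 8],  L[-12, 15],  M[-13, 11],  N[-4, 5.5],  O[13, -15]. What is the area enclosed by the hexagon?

Apply Gauss's area formula: 2A = Σ (x_i·y_{i+1} − x_{i+1}·y_i), indices taken mod 6.
Cross-terms: 80, 66, 63, -27.5, -11.5, 187  ⇒  Σ = 357
Area = |Σ|/2 = 178.5.

178.5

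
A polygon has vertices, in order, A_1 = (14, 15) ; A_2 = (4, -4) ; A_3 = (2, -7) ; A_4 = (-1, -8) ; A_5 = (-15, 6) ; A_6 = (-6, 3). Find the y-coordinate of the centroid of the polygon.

Apply the shoelace formula. First the cross-terms c_i = x_i·y_{i+1} − x_{i+1}·y_i:
  -116, -20, -23, -126, -9, -132  ⇒  2A = -426, A = -213.
Then Σ (y_i + y_{i+1})·c_i = -2916, so ȳ = -2916 / (6·(-213)) = 162/71.

162/71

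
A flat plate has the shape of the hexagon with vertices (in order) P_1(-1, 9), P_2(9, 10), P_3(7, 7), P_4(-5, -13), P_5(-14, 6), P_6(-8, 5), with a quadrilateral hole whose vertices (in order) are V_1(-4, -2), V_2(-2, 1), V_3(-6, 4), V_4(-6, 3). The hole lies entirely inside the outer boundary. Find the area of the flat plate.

Outer boundary:
Apply the shoelace (surveyor's) formula: 2A = Σ (x_i·y_{i+1} − x_{i+1}·y_i), indices taken mod 6.
P_1→P_2: (-1)(10) − (9)(9) = -91
P_2→P_3: (9)(7) − (7)(10) = -7
P_3→P_4: (7)(-13) − (-5)(7) = -56
P_4→P_5: (-5)(6) − (-14)(-13) = -212
P_5→P_6: (-14)(5) − (-8)(6) = -22
P_6→P_1: (-8)(9) − (-1)(5) = -67
Σ = -455
Area = |Σ|/2 = 227.5.
Hole:
Σ = (-8) + (-2) + (6) + (24) = 20
Area = |Σ|/2 = 10.
Net area = 227.5 − 10 = 217.5.

217.5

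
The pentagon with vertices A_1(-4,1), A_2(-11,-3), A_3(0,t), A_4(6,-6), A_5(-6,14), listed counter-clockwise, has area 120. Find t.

-7

Write out the shoelace sum; only the two edges meeting at A_3 involve t:
2·Area = [((-11)·t − 0·(-3)) + (0·(-6) − 6·t)] + 121
       = -17·t + 121 = 240
⇒ t = -7.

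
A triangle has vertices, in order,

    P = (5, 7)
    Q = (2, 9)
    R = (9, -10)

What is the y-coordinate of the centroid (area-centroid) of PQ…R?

2

Apply the shoelace formula. First the cross-terms c_i = x_i·y_{i+1} − x_{i+1}·y_i:
  31, -101, 113  ⇒  2A = 43, A = 21.5.
Then Σ (y_i + y_{i+1})·c_i = 258, so ȳ = 258 / (6·21.5) = 2.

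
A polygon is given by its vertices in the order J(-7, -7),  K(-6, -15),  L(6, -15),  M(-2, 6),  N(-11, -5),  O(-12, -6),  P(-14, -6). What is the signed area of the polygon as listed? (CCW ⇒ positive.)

187.5

Apply the shoelace (surveyor's) formula: 2A = Σ (x_i·y_{i+1} − x_{i+1}·y_i), indices taken mod 7.
Cross-terms: 63, 180, 6, 76, 6, -12, 56  ⇒  Σ = 375
Signed area = Σ/2 = 187.5 (positive ⇒ counter-clockwise traversal).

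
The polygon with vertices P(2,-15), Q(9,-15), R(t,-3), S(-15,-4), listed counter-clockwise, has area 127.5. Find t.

The doubled signed area Σ (x_i y_{i+1} − x_{i+1} y_i) is linear in t.
With t=0 it equals 266; the coefficient of t is 11 (from the two edges through R).
So 11·t + 266 = 2·127.5 = 255 ⇒ t = -1.

-1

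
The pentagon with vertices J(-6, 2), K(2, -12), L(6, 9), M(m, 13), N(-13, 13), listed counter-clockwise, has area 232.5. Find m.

Write out the shoelace sum; only the two edges meeting at M involve m:
2·Area = [(6·13 − m·9) + (m·13 − (-13)·13)] + 210
       = 4·m + 457 = 465
⇒ m = 2.

2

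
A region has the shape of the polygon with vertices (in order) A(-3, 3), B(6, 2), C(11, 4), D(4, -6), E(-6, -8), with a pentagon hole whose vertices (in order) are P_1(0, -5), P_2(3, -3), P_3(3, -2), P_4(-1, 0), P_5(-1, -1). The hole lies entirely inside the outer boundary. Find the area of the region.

Outer boundary:
Apply the shoelace (surveyor's) formula: 2A = Σ (x_i·y_{i+1} − x_{i+1}·y_i), indices taken mod 5.
A→B: (-3)(2) − (6)(3) = -24
B→C: (6)(4) − (11)(2) = 2
C→D: (11)(-6) − (4)(4) = -82
D→E: (4)(-8) − (-6)(-6) = -68
E→A: (-6)(3) − (-3)(-8) = -42
Σ = -214
Area = |Σ|/2 = 107.
Hole:
Apply the surveyor's formula: 2A = Σ (x_i·y_{i+1} − x_{i+1}·y_i), indices taken mod 5.
Σ = (15) + (3) + (-2) + (1) + (5) = 22
Area = |Σ|/2 = 11.
Net area = 107 − 11 = 96.

96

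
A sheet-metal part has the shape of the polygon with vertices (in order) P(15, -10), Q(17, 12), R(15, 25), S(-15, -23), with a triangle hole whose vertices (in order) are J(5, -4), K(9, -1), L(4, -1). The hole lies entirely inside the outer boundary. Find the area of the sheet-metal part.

Outer boundary:
Apply Gauss's area formula: 2A = Σ (x_i·y_{i+1} − x_{i+1}·y_i), indices taken mod 4.
Σ = (350) + (245) + (30) + (495) = 1120
Area = |Σ|/2 = 560.
Hole:
Cross-terms: 31, -5, -11  ⇒  Σ = 15
Area = |Σ|/2 = 7.5.
Net area = 560 − 7.5 = 552.5.

552.5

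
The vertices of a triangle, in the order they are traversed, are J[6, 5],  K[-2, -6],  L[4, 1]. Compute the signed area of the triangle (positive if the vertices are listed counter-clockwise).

J→K: (6)(-6) − (-2)(5) = -26
K→L: (-2)(1) − (4)(-6) = 22
L→J: (4)(5) − (6)(1) = 14
Σ = 10
Signed area = Σ/2 = 5 (positive ⇒ counter-clockwise traversal).

5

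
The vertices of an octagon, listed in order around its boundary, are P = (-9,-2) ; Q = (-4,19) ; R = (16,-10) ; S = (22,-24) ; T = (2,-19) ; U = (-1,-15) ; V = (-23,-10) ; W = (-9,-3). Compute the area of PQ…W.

Apply the surveyor's formula: 2A = Σ (x_i·y_{i+1} − x_{i+1}·y_i), indices taken mod 8.
Cross-terms: -179, -264, -164, -370, -49, -335, -21, -9  ⇒  Σ = -1391
Area = |Σ|/2 = 695.5.

695.5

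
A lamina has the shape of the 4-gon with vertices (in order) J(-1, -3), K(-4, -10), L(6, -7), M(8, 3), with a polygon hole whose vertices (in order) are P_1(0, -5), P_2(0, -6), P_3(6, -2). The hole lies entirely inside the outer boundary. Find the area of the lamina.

Outer boundary:
Apply Gauss's area formula: 2A = Σ (x_i·y_{i+1} − x_{i+1}·y_i), indices taken mod 4.
J→K: (-1)(-10) − (-4)(-3) = -2
K→L: (-4)(-7) − (6)(-10) = 88
L→M: (6)(3) − (8)(-7) = 74
M→J: (8)(-3) − (-1)(3) = -21
Σ = 139
Area = |Σ|/2 = 69.5.
Hole:
Apply Gauss's area formula: 2A = Σ (x_i·y_{i+1} − x_{i+1}·y_i), indices taken mod 3.
Σ = (0) + (36) + (-30) = 6
Area = |Σ|/2 = 3.
Net area = 69.5 − 3 = 66.5.

66.5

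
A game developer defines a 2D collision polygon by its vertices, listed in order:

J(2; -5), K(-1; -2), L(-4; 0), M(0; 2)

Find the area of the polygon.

Apply the shoelace formula: 2A = Σ (x_i·y_{i+1} − x_{i+1}·y_i), indices taken mod 4.
Σ = (-9) + (-8) + (-8) + (-4) = -29
Area = |Σ|/2 = 14.5.

14.5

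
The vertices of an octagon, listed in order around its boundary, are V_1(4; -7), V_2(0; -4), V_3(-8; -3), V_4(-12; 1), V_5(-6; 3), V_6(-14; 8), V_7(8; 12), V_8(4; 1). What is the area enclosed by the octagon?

216

Apply the surveyor's formula: 2A = Σ (x_i·y_{i+1} − x_{i+1}·y_i), indices taken mod 8.
V_1→V_2: (4)(-4) − (0)(-7) = -16
V_2→V_3: (0)(-3) − (-8)(-4) = -32
V_3→V_4: (-8)(1) − (-12)(-3) = -44
V_4→V_5: (-12)(3) − (-6)(1) = -30
V_5→V_6: (-6)(8) − (-14)(3) = -6
V_6→V_7: (-14)(12) − (8)(8) = -232
V_7→V_8: (8)(1) − (4)(12) = -40
V_8→V_1: (4)(-7) − (4)(1) = -32
Σ = -432
Area = |Σ|/2 = 216.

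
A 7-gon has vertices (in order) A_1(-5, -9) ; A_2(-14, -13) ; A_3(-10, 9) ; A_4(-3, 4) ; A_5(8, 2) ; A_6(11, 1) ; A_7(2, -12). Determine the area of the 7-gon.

Apply the shoelace formula: 2A = Σ (x_i·y_{i+1} − x_{i+1}·y_i), indices taken mod 7.
Σ = (-61) + (-256) + (-13) + (-38) + (-14) + (-134) + (-78) = -594
Area = |Σ|/2 = 297.

297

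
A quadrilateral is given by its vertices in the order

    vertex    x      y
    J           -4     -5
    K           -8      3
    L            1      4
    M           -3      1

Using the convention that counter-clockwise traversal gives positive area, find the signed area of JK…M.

-27.5

J→K: (-4)(3) − (-8)(-5) = -52
K→L: (-8)(4) − (1)(3) = -35
L→M: (1)(1) − (-3)(4) = 13
M→J: (-3)(-5) − (-4)(1) = 19
Σ = -55
Signed area = Σ/2 = -27.5 (negative ⇒ clockwise traversal).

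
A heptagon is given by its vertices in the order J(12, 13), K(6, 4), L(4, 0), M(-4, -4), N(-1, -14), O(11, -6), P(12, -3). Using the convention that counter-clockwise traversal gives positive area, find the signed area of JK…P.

Apply the surveyor's formula: 2A = Σ (x_i·y_{i+1} − x_{i+1}·y_i), indices taken mod 7.
Cross-terms: -30, -16, -16, 52, 160, 39, 192  ⇒  Σ = 381
Signed area = Σ/2 = 190.5 (positive ⇒ counter-clockwise traversal).

190.5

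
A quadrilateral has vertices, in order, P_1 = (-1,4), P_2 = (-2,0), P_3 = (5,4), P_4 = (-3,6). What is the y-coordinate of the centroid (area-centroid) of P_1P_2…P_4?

10/3

Apply the shoelace (surveyor's) formula. First the cross-terms c_i = x_i·y_{i+1} − x_{i+1}·y_i:
  8, -8, 42, -6  ⇒  2A = 36, A = 18.
Then Σ (y_i + y_{i+1})·c_i = 360, so ȳ = 360 / (6·18) = 10/3.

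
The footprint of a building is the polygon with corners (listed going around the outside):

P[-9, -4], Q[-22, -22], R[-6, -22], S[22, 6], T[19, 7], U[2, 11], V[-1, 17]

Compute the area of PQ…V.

Σ = (110) + (352) + (448) + (40) + (195) + (45) + (157) = 1347
Area = |Σ|/2 = 673.5.

673.5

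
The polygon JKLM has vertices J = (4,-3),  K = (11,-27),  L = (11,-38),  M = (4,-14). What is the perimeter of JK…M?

|JK| = √((7)² + (-24)²) = √625 = 25
|KL| = √((0)² + (-11)²) = √121 = 11
|LM| = √((-7)² + (24)²) = √625 = 25
|MJ| = √((0)² + (11)²) = √121 = 11
Perimeter = 25 + 11 + 25 + 11 = 72.

72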